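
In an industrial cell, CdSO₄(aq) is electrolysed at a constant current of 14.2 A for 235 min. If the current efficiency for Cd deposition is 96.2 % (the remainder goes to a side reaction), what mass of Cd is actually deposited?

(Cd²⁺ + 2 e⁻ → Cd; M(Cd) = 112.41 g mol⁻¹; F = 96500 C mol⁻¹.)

112 g

Q = I·t = 14.20 × 14100 = 200200 C.
n(e⁻) = 200200/96500 = 2.075 mol; theoretically n(Cd) = 2.075/2 = 1.037 mol, m_theo = 116.6 g.
At 96.2 % efficiency, m_actual = 0.962 × 116.6 = 112 g.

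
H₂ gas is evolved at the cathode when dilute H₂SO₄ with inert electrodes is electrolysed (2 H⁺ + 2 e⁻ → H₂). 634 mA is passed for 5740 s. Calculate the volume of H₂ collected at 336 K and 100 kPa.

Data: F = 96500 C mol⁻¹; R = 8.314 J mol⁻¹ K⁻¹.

0.527 L

Q = I·t = 0.6340 A × 5740.0 s = 3639 C.
n(e⁻) = Q/F = 3639 / 96500 = 0.03771 mol.
2 electrons are transferred per H₂ molecule, so n(H₂) = 0.03771 / 2 = 0.01886 mol.
V = nRT/P = (0.01886 × 8.314 × 336) / (100 × 10³ Pa) = 5.27 × 10⁻⁴ m³ = 0.527 L.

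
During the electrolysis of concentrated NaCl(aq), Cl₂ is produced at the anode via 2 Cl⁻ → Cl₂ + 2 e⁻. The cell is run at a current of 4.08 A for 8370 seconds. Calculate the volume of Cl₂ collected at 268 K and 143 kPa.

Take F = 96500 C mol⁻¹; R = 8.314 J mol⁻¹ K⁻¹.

Q = I·t = 4.080 A × 8370.0 s = 34150 C.
n(e⁻) = Q/F = 34150 / 96500 = 0.3539 mol.
2 electrons are transferred per Cl₂ molecule, so n(Cl₂) = 0.3539 / 2 = 0.1769 mol.
V = nRT/P = (0.1769 × 8.314 × 268) / (143 × 10³ Pa) = 0.00276 m³ = 2.76 L.

2.76 L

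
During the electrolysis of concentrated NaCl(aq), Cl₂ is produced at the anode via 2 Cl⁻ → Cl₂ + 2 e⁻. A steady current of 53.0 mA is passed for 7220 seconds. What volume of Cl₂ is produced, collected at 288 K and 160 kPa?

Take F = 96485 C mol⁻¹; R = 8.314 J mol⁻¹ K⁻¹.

Q = I·t = 0.05300 A × 7220.0 s = 382.7 C.
n(e⁻) = Q/F = 382.7 / 96485 = 0.003966 mol.
2 electrons are transferred per Cl₂ molecule, so n(Cl₂) = 0.003966 / 2 = 0.001983 mol.
V = nRT/P = (0.001983 × 8.314 × 288) / (160 × 10³ Pa) = 2.97 × 10⁻⁵ m³ = 0.0297 L.

0.0297 L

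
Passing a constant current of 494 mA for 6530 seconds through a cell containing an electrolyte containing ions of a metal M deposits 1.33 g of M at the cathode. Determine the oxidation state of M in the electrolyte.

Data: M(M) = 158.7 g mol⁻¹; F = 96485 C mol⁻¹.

+4

Q = I·t = 0.4940 A × 6530.0 s = 3226 C, so n(e⁻) = 3226/96485 = 0.03343 mol.
n(M) deposited = 1.33 / 158.7 = 0.008381 mol.
Electrons per atom = n(e⁻)/n(M) = 0.03343 / 0.008381 = 3.99 ≈ 4, so the ion is M⁴⁺.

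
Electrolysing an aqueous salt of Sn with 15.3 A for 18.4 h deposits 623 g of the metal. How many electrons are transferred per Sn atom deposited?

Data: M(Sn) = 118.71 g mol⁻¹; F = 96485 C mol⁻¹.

2

Q = I·t = 15.30 A × 66240 s = 1013000 C, so n(e⁻) = 1013000/96485 = 10.50 mol.
n(Sn) deposited = 623 / 118.71 = 5.248 mol.
Electrons per atom = n(e⁻)/n(Sn) = 10.50 / 5.248 = 2.00 ≈ 2, so the ion is Sn²⁺.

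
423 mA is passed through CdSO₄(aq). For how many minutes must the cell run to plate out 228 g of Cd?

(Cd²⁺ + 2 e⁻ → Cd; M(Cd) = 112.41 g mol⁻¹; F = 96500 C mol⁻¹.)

15400 min

n(Cd) = m/M = 228 / 112.41 = 2.028 mol.
Each Cd atom requires 2 electrons, so n(e⁻) = 2 × 2.028 = 4.057 mol.
Q = n(e⁻)·F = 4.057 × 96500 = 391500 C.
t = Q/I = 391500 / 0.4230 A = 925400 s = 15400 min.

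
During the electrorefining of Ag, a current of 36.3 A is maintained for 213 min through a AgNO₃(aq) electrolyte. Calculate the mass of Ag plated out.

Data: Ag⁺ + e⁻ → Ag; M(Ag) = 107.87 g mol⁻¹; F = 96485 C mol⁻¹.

519 g

Q = I·t = 36.30 A × 12780 s = 463900 C.
n(e⁻) = Q/F = 463900 / 96485 = 4.808 mol.
Ag⁺ + e⁻ → Ag, so n(Ag) = n(e⁻)/1 = 4.808 mol.
m = n·M = 4.808 × 107.87 = 519 g.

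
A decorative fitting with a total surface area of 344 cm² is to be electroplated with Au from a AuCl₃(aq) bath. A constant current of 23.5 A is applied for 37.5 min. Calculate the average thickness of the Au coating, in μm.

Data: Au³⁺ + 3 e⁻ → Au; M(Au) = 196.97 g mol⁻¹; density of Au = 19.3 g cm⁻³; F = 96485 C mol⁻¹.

Q = I·t = 23.50 × 2250.0 = 52880 C; n(e⁻) = 0.5480 mol.
n(Au) = n(e⁻)/3 = 0.1827 mol, so m = 0.1827 × 196.97 = 35.98 g.
Volume = m/ρ = 35.98 / 19.3 = 1.864 cm³.
Thickness = V/A = 1.864 / 344 = 0.00542 cm = 54.2 μm.

54.2 μm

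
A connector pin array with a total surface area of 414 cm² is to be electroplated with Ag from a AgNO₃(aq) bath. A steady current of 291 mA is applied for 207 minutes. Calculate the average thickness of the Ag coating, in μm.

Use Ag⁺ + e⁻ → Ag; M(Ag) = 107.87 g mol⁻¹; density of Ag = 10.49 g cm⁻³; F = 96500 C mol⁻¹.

Q = I·t = 0.2910 × 12420 = 3614 C; n(e⁻) = 0.03745 mol.
n(Ag) = n(e⁻)/1 = 0.03745 mol, so m = 0.03745 × 107.87 = 4.040 g.
Volume = m/ρ = 4.040 / 10.49 = 0.3851 cm³.
Thickness = V/A = 0.3851 / 414 = 9.30 × 10⁻⁴ cm = 9.30 μm.

9.30 μm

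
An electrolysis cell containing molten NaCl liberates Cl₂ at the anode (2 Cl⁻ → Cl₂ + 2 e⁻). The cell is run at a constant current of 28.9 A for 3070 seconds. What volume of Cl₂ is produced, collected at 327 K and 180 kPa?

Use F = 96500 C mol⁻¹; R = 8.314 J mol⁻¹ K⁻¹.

6.94 L

Q = I·t = 28.90 A × 3070.0 s = 88720 C.
n(e⁻) = Q/F = 88720 / 96500 = 0.9194 mol.
2 electrons are transferred per Cl₂ molecule, so n(Cl₂) = 0.9194 / 2 = 0.4597 mol.
V = nRT/P = (0.4597 × 8.314 × 327) / (180 × 10³ Pa) = 0.00694 m³ = 6.94 L.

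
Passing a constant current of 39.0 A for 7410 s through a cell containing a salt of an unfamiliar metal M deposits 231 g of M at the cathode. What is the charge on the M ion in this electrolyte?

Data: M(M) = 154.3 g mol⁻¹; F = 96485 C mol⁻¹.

Q = I·t = 39.00 A × 7410.0 s = 289000 C, so n(e⁻) = 289000/96485 = 2.995 mol.
n(M) deposited = 231 / 154.3 = 1.497 mol.
Electrons per atom = n(e⁻)/n(M) = 2.995 / 1.497 = 2.00 ≈ 2, so the ion is M²⁺.

+2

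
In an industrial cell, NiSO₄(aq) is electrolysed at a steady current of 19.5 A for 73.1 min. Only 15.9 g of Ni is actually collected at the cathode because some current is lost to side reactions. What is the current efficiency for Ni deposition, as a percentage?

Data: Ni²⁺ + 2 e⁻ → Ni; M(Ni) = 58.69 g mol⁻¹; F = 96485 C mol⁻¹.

Q = I·t = 19.50 × 4386.0 = 85530 C; n(e⁻) = 85530/96485 = 0.8864 mol.
Theoretical n(Ni) = n(e⁻)/2 = 0.4432 mol, i.e. m_theo = 0.4432 × 58.69 = 26.01 g.
Efficiency = m_actual / m_theo = 15.9 / 26.01 = 61.1 %.

61.1 %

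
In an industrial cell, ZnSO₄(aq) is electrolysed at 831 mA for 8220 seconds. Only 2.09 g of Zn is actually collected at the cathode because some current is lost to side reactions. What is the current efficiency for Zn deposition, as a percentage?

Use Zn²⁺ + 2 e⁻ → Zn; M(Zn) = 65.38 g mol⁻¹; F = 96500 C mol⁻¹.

90.3 %

Q = I·t = 0.8310 × 8220.0 = 6831 C; n(e⁻) = 6831/96500 = 0.07079 mol.
Theoretical n(Zn) = n(e⁻)/2 = 0.03539 mol, i.e. m_theo = 0.03539 × 65.38 = 2.314 g.
Efficiency = m_actual / m_theo = 2.09 / 2.314 = 90.3 %.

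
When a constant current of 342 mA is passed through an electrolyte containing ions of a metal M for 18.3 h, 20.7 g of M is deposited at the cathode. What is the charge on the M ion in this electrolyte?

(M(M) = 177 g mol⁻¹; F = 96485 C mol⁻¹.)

Q = I·t = 0.3420 A × 65880 s = 22530 C, so n(e⁻) = 22530/96485 = 0.2335 mol.
n(M) deposited = 20.7 / 177 = 0.1169 mol.
Electrons per atom = n(e⁻)/n(M) = 0.2335 / 0.1169 = 2.00 ≈ 2, so the ion is M²⁺.

+2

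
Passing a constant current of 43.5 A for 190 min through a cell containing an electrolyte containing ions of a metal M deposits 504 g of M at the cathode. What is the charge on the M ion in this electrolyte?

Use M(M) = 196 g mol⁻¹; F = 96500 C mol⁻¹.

+2

Q = I·t = 43.50 A × 11400 s = 495900 C, so n(e⁻) = 495900/96500 = 5.139 mol.
n(M) deposited = 504 / 196 = 2.571 mol.
Electrons per atom = n(e⁻)/n(M) = 5.139 / 2.571 = 2.00 ≈ 2, so the ion is M²⁺.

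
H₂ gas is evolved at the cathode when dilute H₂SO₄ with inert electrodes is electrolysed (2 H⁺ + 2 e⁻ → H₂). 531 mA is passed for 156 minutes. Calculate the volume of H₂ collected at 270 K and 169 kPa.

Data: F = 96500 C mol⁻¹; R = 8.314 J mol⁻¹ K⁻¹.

0.342 L

Q = I·t = 0.5310 A × 9360.0 s = 4970 C.
n(e⁻) = Q/F = 4970 / 96500 = 0.05150 mol.
2 electrons are transferred per H₂ molecule, so n(H₂) = 0.05150 / 2 = 0.02575 mol.
V = nRT/P = (0.02575 × 8.314 × 270) / (169 × 10³ Pa) = 3.42 × 10⁻⁴ m³ = 0.342 L.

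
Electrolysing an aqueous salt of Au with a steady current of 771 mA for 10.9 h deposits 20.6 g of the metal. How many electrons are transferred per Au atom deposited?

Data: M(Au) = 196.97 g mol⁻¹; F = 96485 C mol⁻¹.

3

Q = I·t = 0.7710 A × 39240 s = 30250 C, so n(e⁻) = 30250/96485 = 0.3136 mol.
n(Au) deposited = 20.6 / 196.97 = 0.1046 mol.
Electrons per atom = n(e⁻)/n(Au) = 0.3136 / 0.1046 = 3.00 ≈ 3, so the ion is Au³⁺.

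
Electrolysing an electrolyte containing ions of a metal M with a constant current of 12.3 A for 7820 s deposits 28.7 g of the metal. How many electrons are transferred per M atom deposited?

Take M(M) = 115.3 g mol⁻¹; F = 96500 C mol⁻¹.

Q = I·t = 12.30 A × 7820.0 s = 96190 C, so n(e⁻) = 96190/96500 = 0.9967 mol.
n(M) deposited = 28.7 / 115.3 = 0.2489 mol.
Electrons per atom = n(e⁻)/n(M) = 0.9967 / 0.2489 = 4.00 ≈ 4, so the ion is M⁴⁺.

4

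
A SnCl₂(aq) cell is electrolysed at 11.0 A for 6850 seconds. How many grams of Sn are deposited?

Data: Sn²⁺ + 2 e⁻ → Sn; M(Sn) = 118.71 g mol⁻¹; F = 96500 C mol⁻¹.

Q = I·t = 11.00 A × 6850.0 s = 75350 C.
n(e⁻) = Q/F = 75350 / 96500 = 0.7808 mol.
Sn²⁺ + 2 e⁻ → Sn, so n(Sn) = n(e⁻)/2 = 0.3904 mol.
m = n·M = 0.3904 × 118.71 = 46.3 g.

46.3 g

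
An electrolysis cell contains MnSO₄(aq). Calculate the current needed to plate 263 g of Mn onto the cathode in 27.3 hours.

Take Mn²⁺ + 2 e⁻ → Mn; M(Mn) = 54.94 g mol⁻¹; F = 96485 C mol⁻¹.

9.40 A

n(Mn) = 263 / 54.94 = 4.787 mol.
n(e⁻) = 2 × 4.787 = 9.574 mol.
Q = n(e⁻)·F = 9.574 × 96485 = 923800 C.
I = Q/t = 923800 / 98280 s = 9.40 A.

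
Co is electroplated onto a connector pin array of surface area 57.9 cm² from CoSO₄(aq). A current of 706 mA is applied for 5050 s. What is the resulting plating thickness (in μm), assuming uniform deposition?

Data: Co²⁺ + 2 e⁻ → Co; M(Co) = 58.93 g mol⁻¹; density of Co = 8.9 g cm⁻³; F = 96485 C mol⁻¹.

Q = I·t = 0.7060 × 5050.0 = 3565 C; n(e⁻) = 0.03695 mol.
n(Co) = n(e⁻)/2 = 0.01848 mol, so m = 0.01848 × 58.93 = 1.089 g.
Volume = m/ρ = 1.089 / 8.9 = 0.1223 cm³.
Thickness = V/A = 0.1223 / 57.9 = 0.00211 cm = 21.1 μm.

21.1 μm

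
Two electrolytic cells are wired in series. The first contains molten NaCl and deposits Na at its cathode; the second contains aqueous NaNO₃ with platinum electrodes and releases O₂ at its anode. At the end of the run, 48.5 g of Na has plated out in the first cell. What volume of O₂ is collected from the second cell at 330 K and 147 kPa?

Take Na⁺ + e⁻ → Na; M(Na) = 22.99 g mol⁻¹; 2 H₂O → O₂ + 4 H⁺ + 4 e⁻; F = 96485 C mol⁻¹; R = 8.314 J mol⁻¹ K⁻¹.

9.84 L

n(Na) = 48.5 / 22.99 = 2.110 mol, so n(e⁻) = 1 × 2.110 = 2.110 mol.
The cells are in series, so the same 2.110 mol of electrons passes through the second cell.
2 H₂O → O₂ + 4 H⁺ + 4 e⁻ — 4 mol e⁻ per mol O₂, so n(O₂) = 2.110/4 = 0.5274 mol.
V = nRT/P = (0.5274 × 8.314 × 330) / (147 × 10³) = 0.00984 m³ = 9.84 L.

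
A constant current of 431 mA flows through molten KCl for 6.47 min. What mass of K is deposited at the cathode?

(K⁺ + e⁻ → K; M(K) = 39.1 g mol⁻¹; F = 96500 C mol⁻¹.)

Q = I·t = 0.4310 A × 388.20 s = 167.3 C.
n(e⁻) = Q/F = 167.3 / 96500 = 0.001734 mol.
K⁺ + e⁻ → K, so n(K) = n(e⁻)/1 = 0.001734 mol.
m = n·M = 0.001734 × 39.1 = 0.0678 g.

0.0678 g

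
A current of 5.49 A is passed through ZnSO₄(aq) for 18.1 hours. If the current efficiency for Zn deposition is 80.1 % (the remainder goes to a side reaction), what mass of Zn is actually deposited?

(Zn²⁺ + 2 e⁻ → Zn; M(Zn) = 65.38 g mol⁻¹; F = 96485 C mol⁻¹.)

Q = I·t = 5.490 × 65160 = 357700 C.
n(e⁻) = 357700/96485 = 3.708 mol; theoretically n(Zn) = 3.708/2 = 1.854 mol, m_theo = 121.2 g.
At 80.1 % efficiency, m_actual = 0.801 × 121.2 = 97.1 g.

97.1 g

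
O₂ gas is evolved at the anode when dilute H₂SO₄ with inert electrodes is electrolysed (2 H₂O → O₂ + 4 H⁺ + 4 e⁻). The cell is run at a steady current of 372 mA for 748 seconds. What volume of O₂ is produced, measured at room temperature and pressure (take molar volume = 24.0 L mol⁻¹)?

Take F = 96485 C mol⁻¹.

0.0173 L

Q = I·t = 0.3720 A × 748.00 s = 278.3 C.
n(e⁻) = Q/F = 278.3 / 96485 = 0.002884 mol.
4 electrons are transferred per O₂ molecule, so n(O₂) = 0.002884 / 4 = 0.0007210 mol.
V = n × V_m = 0.0007210 × 24.0 = 0.0173 L.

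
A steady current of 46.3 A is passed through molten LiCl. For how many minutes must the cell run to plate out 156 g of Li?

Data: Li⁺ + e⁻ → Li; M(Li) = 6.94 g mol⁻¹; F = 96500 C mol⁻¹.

781 min

n(Li) = m/M = 156 / 6.94 = 22.48 mol.
Each Li atom requires 1 electron, so n(e⁻) = 1 × 22.48 = 22.48 mol.
Q = n(e⁻)·F = 22.48 × 96500 = 2169000 C.
t = Q/I = 2169000 / 46.30 A = 46850 s = 781 min.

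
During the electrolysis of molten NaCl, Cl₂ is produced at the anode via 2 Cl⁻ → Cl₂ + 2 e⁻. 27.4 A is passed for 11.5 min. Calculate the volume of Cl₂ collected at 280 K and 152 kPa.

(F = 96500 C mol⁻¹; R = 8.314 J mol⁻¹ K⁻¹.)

Q = I·t = 27.40 A × 690.00 s = 18910 C.
n(e⁻) = Q/F = 18910 / 96500 = 0.1959 mol.
2 electrons are transferred per Cl₂ molecule, so n(Cl₂) = 0.1959 / 2 = 0.09796 mol.
V = nRT/P = (0.09796 × 8.314 × 280) / (152 × 10³ Pa) = 0.00150 m³ = 1.50 L.

1.50 L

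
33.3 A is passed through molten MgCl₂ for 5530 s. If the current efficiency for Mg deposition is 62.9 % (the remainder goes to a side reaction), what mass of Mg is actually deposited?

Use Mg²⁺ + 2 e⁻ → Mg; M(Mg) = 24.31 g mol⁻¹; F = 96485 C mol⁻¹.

14.6 g

Q = I·t = 33.30 × 5530.0 = 184100 C.
n(e⁻) = 184100/96485 = 1.909 mol; theoretically n(Mg) = 1.909/2 = 0.9543 mol, m_theo = 23.20 g.
At 62.9 % efficiency, m_actual = 0.629 × 23.20 = 14.6 g.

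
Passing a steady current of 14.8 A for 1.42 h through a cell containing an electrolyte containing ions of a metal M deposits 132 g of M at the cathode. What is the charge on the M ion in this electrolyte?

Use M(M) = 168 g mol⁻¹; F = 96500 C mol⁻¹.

+1

Q = I·t = 14.80 A × 5112.0 s = 75660 C, so n(e⁻) = 75660/96500 = 0.7840 mol.
n(M) deposited = 132 / 168 = 0.7857 mol.
Electrons per atom = n(e⁻)/n(M) = 0.7840 / 0.7857 = 0.998 ≈ 1, so the ion is M⁺.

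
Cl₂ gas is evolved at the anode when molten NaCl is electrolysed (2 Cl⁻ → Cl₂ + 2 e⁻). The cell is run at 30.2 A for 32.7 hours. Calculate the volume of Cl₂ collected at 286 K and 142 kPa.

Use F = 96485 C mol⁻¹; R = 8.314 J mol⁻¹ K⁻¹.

Q = I·t = 30.20 A × 117720 s = 3555000 C.
n(e⁻) = Q/F = 3555000 / 96485 = 36.85 mol.
2 electrons are transferred per Cl₂ molecule, so n(Cl₂) = 36.85 / 2 = 18.42 mol.
V = nRT/P = (18.42 × 8.314 × 286) / (142 × 10³ Pa) = 0.308 m³ = 308 L.

308 L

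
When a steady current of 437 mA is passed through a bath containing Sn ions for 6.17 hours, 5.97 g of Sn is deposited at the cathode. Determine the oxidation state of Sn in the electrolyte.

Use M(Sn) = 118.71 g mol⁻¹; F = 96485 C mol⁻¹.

Q = I·t = 0.4370 A × 22212 s = 9707 C, so n(e⁻) = 9707/96485 = 0.1006 mol.
n(Sn) deposited = 5.97 / 118.71 = 0.05029 mol.
Electrons per atom = n(e⁻)/n(Sn) = 0.1006 / 0.05029 = 2.00 ≈ 2, so the ion is Sn²⁺.

+2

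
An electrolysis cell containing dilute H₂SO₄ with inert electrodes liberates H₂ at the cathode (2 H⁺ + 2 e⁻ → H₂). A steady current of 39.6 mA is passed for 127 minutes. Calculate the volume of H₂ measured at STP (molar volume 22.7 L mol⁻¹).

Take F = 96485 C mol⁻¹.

Q = I·t = 0.03960 A × 7620.0 s = 301.8 C.
n(e⁻) = Q/F = 301.8 / 96485 = 0.003127 mol.
2 electrons are transferred per H₂ molecule, so n(H₂) = 0.003127 / 2 = 0.001564 mol.
V = n × V_m = 0.001564 × 22.7 = 0.0355 L.

0.0355 L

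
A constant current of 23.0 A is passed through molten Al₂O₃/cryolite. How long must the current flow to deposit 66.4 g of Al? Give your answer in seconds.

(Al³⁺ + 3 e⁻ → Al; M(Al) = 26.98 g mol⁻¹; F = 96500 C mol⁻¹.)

n(Al) = m/M = 66.4 / 26.98 = 2.461 mol.
Each Al atom requires 3 electrons, so n(e⁻) = 3 × 2.461 = 7.383 mol.
Q = n(e⁻)·F = 7.383 × 96500 = 712500 C.
t = Q/I = 712500 / 23.00 A = 30980 s.

31000 s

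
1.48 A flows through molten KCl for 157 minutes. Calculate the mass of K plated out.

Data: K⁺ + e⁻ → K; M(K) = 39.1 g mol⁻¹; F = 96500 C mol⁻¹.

Q = I·t = 1.480 A × 9420.0 s = 13940 C.
n(e⁻) = Q/F = 13940 / 96500 = 0.1445 mol.
K⁺ + e⁻ → K, so n(K) = n(e⁻)/1 = 0.1445 mol.
m = n·M = 0.1445 × 39.1 = 5.65 g.

5.65 g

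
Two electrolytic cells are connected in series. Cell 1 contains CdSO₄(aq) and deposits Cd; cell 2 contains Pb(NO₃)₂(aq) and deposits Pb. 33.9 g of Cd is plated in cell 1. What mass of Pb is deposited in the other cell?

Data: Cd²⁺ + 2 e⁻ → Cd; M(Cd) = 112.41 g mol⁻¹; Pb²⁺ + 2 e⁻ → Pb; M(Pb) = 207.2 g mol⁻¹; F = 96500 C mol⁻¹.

n(Cd) = 33.9 / 112.41 = 0.3016 mol.
Since Cd²⁺ + 2 e⁻ → Cd, n(e⁻) passed = 2 × 0.3016 = 0.6031 mol.
Cells in series carry the same charge, so the same 0.6031 mol of electrons passes through cell 2.
Pb²⁺ + 2 e⁻ → Pb, so n(Pb) = 0.6031 / 2 = 0.3016 mol.
m(Pb) = 0.3016 × 207.2 = 62.5 g.

62.5 g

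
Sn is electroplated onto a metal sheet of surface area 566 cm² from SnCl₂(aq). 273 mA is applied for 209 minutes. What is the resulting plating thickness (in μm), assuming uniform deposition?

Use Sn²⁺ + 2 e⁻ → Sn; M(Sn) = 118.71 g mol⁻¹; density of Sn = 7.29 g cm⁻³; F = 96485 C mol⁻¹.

Q = I·t = 0.2730 × 12540 = 3423 C; n(e⁻) = 0.03548 mol.
n(Sn) = n(e⁻)/2 = 0.01774 mol, so m = 0.01774 × 118.71 = 2.106 g.
Volume = m/ρ = 2.106 / 7.29 = 0.2889 cm³.
Thickness = V/A = 0.2889 / 566 = 5.10 × 10⁻⁴ cm = 5.10 μm.

5.10 μm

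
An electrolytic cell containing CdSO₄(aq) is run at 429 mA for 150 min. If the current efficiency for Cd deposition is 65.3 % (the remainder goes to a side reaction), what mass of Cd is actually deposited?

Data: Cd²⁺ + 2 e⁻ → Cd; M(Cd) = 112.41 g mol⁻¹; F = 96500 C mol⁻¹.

1.47 g

Q = I·t = 0.4290 × 9000.0 = 3861 C.
n(e⁻) = 3861/96500 = 0.04001 mol; theoretically n(Cd) = 0.04001/2 = 0.02001 mol, m_theo = 2.249 g.
At 65.3 % efficiency, m_actual = 0.653 × 2.249 = 1.47 g.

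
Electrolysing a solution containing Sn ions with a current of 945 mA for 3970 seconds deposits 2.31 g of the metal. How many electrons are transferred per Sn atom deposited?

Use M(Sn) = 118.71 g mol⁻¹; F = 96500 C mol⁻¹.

Q = I·t = 0.9450 A × 3970.0 s = 3752 C, so n(e⁻) = 3752/96500 = 0.03888 mol.
n(Sn) deposited = 2.31 / 118.71 = 0.01946 mol.
Electrons per atom = n(e⁻)/n(Sn) = 0.03888 / 0.01946 = 2.00 ≈ 2, so the ion is Sn²⁺.

2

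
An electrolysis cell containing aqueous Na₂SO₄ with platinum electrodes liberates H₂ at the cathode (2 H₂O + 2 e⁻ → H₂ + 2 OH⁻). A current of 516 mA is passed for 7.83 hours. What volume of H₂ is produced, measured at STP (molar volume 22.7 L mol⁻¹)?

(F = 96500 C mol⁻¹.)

Q = I·t = 0.5160 A × 28188 s = 14550 C.
n(e⁻) = Q/F = 14550 / 96500 = 0.1507 mol.
2 electrons are transferred per H₂ molecule, so n(H₂) = 0.1507 / 2 = 0.07536 mol.
V = n × V_m = 0.07536 × 22.7 = 1.71 L.

1.71 L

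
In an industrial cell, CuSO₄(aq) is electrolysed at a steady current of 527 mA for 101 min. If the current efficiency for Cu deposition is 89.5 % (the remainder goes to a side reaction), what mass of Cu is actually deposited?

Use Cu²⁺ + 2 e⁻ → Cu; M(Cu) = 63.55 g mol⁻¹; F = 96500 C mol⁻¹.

0.941 g

Q = I·t = 0.5270 × 6060.0 = 3194 C.
n(e⁻) = 3194/96500 = 0.03309 mol; theoretically n(Cu) = 0.03309/2 = 0.01655 mol, m_theo = 1.052 g.
At 89.5 % efficiency, m_actual = 0.895 × 1.052 = 0.941 g.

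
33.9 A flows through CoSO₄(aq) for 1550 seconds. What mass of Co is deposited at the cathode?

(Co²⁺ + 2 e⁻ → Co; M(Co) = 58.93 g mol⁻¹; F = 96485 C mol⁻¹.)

Q = I·t = 33.90 A × 1550.0 s = 52540 C.
n(e⁻) = Q/F = 52540 / 96485 = 0.5446 mol.
Co²⁺ + 2 e⁻ → Co, so n(Co) = n(e⁻)/2 = 0.2723 mol.
m = n·M = 0.2723 × 58.93 = 16.0 g.

16.0 g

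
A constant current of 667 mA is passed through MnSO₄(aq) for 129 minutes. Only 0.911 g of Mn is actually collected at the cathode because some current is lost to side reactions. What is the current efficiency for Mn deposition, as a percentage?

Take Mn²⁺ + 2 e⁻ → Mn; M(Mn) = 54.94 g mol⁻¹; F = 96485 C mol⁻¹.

Q = I·t = 0.6670 × 7740.0 = 5163 C; n(e⁻) = 5163/96485 = 0.05351 mol.
Theoretical n(Mn) = n(e⁻)/2 = 0.02675 mol, i.e. m_theo = 0.02675 × 54.94 = 1.470 g.
Efficiency = m_actual / m_theo = 0.911 / 1.470 = 62.0 %.

62.0 %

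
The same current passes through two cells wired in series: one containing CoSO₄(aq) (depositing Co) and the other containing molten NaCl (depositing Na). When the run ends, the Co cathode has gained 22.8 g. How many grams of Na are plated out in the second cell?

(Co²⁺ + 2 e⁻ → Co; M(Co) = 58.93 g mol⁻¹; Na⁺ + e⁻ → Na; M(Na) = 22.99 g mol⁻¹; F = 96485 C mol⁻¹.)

17.8 g

n(Co) = 22.8 / 58.93 = 0.3869 mol.
Since Co²⁺ + 2 e⁻ → Co, n(e⁻) passed = 2 × 0.3869 = 0.7738 mol.
Cells in series carry the same charge, so the same 0.7738 mol of electrons passes through cell 2.
Na⁺ + e⁻ → Na, so n(Na) = 0.7738 / 1 = 0.7738 mol.
m(Na) = 0.7738 × 22.99 = 17.8 g.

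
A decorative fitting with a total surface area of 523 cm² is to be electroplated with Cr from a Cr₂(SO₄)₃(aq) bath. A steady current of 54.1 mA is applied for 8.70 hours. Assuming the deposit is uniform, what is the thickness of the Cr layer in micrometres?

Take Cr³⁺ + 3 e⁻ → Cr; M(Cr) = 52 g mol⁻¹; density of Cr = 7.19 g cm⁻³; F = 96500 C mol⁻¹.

0.809 μm

Q = I·t = 0.05410 × 31320 = 1694 C; n(e⁻) = 0.01756 mol.
n(Cr) = n(e⁻)/3 = 0.005853 mol, so m = 0.005853 × 52 = 0.3044 g.
Volume = m/ρ = 0.3044 / 7.19 = 0.04233 cm³.
Thickness = V/A = 0.04233 / 523 = 8.09 × 10⁻⁵ cm = 0.809 μm.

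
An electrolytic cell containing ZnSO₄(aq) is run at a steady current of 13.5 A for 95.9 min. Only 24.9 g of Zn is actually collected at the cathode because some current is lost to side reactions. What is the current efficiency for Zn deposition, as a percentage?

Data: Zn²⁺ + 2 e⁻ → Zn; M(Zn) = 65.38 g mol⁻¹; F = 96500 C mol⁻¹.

Q = I·t = 13.50 × 5754.0 = 77680 C; n(e⁻) = 77680/96500 = 0.8050 mol.
Theoretical n(Zn) = n(e⁻)/2 = 0.4025 mol, i.e. m_theo = 0.4025 × 65.38 = 26.31 g.
Efficiency = m_actual / m_theo = 24.9 / 26.31 = 94.6 %.

94.6 %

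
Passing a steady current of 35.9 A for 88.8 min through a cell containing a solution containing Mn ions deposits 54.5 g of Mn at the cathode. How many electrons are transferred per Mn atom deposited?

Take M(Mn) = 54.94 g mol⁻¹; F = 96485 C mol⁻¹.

2

Q = I·t = 35.90 A × 5328.0 s = 191300 C, so n(e⁻) = 191300/96485 = 1.982 mol.
n(Mn) deposited = 54.5 / 54.94 = 0.9920 mol.
Electrons per atom = n(e⁻)/n(Mn) = 1.982 / 0.9920 = 2.00 ≈ 2, so the ion is Mn²⁺.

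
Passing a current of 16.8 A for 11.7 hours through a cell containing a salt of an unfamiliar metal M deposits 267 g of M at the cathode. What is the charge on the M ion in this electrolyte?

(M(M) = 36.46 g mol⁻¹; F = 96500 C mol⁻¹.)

Q = I·t = 16.80 A × 42120 s = 707600 C, so n(e⁻) = 707600/96500 = 7.333 mol.
n(M) deposited = 267 / 36.46 = 7.323 mol.
Electrons per atom = n(e⁻)/n(M) = 7.333 / 7.323 = 1.00 ≈ 1, so the ion is M⁺.

+1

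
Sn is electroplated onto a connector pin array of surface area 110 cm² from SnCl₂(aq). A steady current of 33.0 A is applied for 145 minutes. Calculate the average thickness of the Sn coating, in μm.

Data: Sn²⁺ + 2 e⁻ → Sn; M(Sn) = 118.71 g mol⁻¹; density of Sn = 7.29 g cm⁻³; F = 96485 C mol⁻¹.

Q = I·t = 33.00 × 8700.0 = 287100 C; n(e⁻) = 2.976 mol.
n(Sn) = n(e⁻)/2 = 1.488 mol, so m = 1.488 × 118.71 = 176.6 g.
Volume = m/ρ = 176.6 / 7.29 = 24.23 cm³.
Thickness = V/A = 24.23 / 110 = 0.220 cm = 2200 μm.

2200 μm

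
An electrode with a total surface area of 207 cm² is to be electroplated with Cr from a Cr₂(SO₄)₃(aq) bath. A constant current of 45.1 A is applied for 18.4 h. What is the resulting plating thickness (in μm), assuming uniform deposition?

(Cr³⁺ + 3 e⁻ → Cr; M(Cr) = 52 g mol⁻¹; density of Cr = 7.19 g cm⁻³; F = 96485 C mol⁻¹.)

Q = I·t = 45.10 × 66240 = 2987000 C; n(e⁻) = 30.96 mol.
n(Cr) = n(e⁻)/3 = 10.32 mol, so m = 10.32 × 52 = 536.7 g.
Volume = m/ρ = 536.7 / 7.19 = 74.64 cm³.
Thickness = V/A = 74.64 / 207 = 0.361 cm = 3610 μm.

3610 μm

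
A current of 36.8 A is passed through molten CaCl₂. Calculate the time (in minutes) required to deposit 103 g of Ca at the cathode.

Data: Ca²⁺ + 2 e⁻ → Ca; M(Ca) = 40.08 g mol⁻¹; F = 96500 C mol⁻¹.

n(Ca) = m/M = 103 / 40.08 = 2.570 mol.
Each Ca atom requires 2 electrons, so n(e⁻) = 2 × 2.570 = 5.140 mol.
Q = n(e⁻)·F = 5.140 × 96500 = 496000 C.
t = Q/I = 496000 / 36.80 A = 13480 s = 225 min.

225 min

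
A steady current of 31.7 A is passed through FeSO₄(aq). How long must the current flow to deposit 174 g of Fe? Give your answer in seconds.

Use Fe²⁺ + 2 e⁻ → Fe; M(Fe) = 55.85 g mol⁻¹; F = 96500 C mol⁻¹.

n(Fe) = m/M = 174 / 55.85 = 3.115 mol.
Each Fe atom requires 2 electrons, so n(e⁻) = 2 × 3.115 = 6.231 mol.
Q = n(e⁻)·F = 6.231 × 96500 = 601300 C.
t = Q/I = 601300 / 31.70 A = 18970 s.

19000 s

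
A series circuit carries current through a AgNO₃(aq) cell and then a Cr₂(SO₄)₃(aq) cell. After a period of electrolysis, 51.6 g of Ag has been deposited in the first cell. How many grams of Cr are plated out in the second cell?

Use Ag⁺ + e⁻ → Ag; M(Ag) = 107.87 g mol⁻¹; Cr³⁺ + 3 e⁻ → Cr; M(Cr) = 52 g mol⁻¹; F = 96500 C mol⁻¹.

8.29 g

n(Ag) = 51.6 / 107.87 = 0.4784 mol.
Since Ag⁺ + e⁻ → Ag, n(e⁻) passed = 1 × 0.4784 = 0.4784 mol.
Cells in series carry the same charge, so the same 0.4784 mol of electrons passes through cell 2.
Cr³⁺ + 3 e⁻ → Cr, so n(Cr) = 0.4784 / 3 = 0.1595 mol.
m(Cr) = 0.1595 × 52 = 8.29 g.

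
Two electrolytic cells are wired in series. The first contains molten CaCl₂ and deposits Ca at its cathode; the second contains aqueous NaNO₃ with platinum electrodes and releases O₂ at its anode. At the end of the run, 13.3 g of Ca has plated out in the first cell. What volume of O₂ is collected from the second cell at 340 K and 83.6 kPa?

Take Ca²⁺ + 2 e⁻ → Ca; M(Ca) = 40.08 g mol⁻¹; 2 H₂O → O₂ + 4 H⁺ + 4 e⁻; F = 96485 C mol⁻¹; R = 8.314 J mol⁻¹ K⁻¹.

5.61 L

n(Ca) = 13.3 / 40.08 = 0.3318 mol, so n(e⁻) = 2 × 0.3318 = 0.6637 mol.
The cells are in series, so the same 0.6637 mol of electrons passes through the second cell.
2 H₂O → O₂ + 4 H⁺ + 4 e⁻ — 4 mol e⁻ per mol O₂, so n(O₂) = 0.6637/4 = 0.1659 mol.
V = nRT/P = (0.1659 × 8.314 × 340) / (83.6 × 10³) = 0.00561 m³ = 5.61 L.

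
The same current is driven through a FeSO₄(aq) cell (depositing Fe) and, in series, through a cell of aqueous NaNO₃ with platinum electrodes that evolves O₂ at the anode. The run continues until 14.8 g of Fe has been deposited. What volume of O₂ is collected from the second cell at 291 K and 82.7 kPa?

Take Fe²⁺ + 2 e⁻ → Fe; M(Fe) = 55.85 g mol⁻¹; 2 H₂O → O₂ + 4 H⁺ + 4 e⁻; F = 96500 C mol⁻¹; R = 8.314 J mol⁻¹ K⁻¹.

n(Fe) = 14.8 / 55.85 = 0.2650 mol, so n(e⁻) = 2 × 0.2650 = 0.5300 mol.
The cells are in series, so the same 0.5300 mol of electrons passes through the second cell.
2 H₂O → O₂ + 4 H⁺ + 4 e⁻ — 4 mol e⁻ per mol O₂, so n(O₂) = 0.5300/4 = 0.1325 mol.
V = nRT/P = (0.1325 × 8.314 × 291) / (82.7 × 10³) = 0.00388 m³ = 3.88 L.

3.88 L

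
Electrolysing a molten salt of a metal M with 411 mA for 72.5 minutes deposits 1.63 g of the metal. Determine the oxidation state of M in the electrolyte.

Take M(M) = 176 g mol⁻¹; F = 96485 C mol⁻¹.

Q = I·t = 0.4110 A × 4350.0 s = 1788 C, so n(e⁻) = 1788/96485 = 0.01853 mol.
n(M) deposited = 1.63 / 176 = 0.009261 mol.
Electrons per atom = n(e⁻)/n(M) = 0.01853 / 0.009261 = 2.00 ≈ 2, so the ion is M²⁺.

+2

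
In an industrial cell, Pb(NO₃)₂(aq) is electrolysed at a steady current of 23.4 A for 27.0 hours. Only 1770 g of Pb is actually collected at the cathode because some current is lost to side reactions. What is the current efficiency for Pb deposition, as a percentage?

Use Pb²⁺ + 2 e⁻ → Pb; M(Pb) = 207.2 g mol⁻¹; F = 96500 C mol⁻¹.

72.5 %

Q = I·t = 23.40 × 97200 = 2274000 C; n(e⁻) = 2274000/96500 = 23.57 mol.
Theoretical n(Pb) = n(e⁻)/2 = 11.78 mol, i.e. m_theo = 11.78 × 207.2 = 2442 g.
Efficiency = m_actual / m_theo = 1770 / 2442 = 72.5 %.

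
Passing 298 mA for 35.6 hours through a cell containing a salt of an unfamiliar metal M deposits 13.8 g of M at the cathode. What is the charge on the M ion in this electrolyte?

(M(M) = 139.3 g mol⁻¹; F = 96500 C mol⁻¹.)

Q = I·t = 0.2980 A × 128160 s = 38190 C, so n(e⁻) = 38190/96500 = 0.3958 mol.
n(M) deposited = 13.8 / 139.3 = 0.09907 mol.
Electrons per atom = n(e⁻)/n(M) = 0.3958 / 0.09907 = 3.99 ≈ 4, so the ion is M⁴⁺.

+4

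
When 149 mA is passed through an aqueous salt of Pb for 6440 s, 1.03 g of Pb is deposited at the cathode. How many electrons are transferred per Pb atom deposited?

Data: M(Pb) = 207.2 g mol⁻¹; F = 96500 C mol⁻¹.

2

Q = I·t = 0.1490 A × 6440.0 s = 959.6 C, so n(e⁻) = 959.6/96500 = 0.009944 mol.
n(Pb) deposited = 1.03 / 207.2 = 0.004971 mol.
Electrons per atom = n(e⁻)/n(Pb) = 0.009944 / 0.004971 = 2.00 ≈ 2, so the ion is Pb²⁺.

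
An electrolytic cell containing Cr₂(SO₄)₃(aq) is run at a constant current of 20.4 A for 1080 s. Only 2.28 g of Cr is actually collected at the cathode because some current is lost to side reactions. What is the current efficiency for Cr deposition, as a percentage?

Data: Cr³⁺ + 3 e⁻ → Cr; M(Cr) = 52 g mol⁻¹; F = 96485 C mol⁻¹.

57.6 %

Q = I·t = 20.40 × 1080.0 = 22030 C; n(e⁻) = 22030/96485 = 0.2283 mol.
Theoretical n(Cr) = n(e⁻)/3 = 0.07612 mol, i.e. m_theo = 0.07612 × 52 = 3.958 g.
Efficiency = m_actual / m_theo = 2.28 / 3.958 = 57.6 %.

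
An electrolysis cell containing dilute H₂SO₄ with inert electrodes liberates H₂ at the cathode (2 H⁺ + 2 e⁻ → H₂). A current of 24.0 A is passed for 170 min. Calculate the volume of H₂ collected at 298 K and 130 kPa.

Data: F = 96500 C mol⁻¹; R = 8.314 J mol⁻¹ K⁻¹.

Q = I·t = 24.00 A × 10200 s = 244800 C.
n(e⁻) = Q/F = 244800 / 96500 = 2.537 mol.
2 electrons are transferred per H₂ molecule, so n(H₂) = 2.537 / 2 = 1.268 mol.
V = nRT/P = (1.268 × 8.314 × 298) / (130 × 10³ Pa) = 0.0242 m³ = 24.2 L.

24.2 L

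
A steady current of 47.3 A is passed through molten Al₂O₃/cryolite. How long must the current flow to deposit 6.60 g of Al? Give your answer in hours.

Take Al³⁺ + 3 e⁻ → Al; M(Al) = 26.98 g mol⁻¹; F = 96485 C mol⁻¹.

0.416 h

n(Al) = m/M = 6.60 / 26.98 = 0.2446 mol.
Each Al atom requires 3 electrons, so n(e⁻) = 3 × 0.2446 = 0.7339 mol.
Q = n(e⁻)·F = 0.7339 × 96485 = 70810 C.
t = Q/I = 70810 / 47.30 A = 1497 s = 0.416 h.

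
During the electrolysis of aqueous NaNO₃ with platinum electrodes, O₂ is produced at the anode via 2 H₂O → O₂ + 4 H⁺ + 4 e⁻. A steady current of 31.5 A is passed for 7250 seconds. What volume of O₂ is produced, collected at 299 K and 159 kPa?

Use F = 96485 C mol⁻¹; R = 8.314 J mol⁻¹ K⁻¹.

Q = I·t = 31.50 A × 7250.0 s = 228400 C.
n(e⁻) = Q/F = 228400 / 96485 = 2.367 mol.
4 electrons are transferred per O₂ molecule, so n(O₂) = 2.367 / 4 = 0.5917 mol.
V = nRT/P = (0.5917 × 8.314 × 299) / (159 × 10³ Pa) = 0.00925 m³ = 9.25 L.

9.25 L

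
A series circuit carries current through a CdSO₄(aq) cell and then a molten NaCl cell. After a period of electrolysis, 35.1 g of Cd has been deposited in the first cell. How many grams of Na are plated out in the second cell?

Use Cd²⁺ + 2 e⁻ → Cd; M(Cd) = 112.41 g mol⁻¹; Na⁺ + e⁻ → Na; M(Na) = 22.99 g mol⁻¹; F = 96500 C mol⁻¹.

14.4 g

n(Cd) = 35.1 / 112.41 = 0.3122 mol.
Since Cd²⁺ + 2 e⁻ → Cd, n(e⁻) passed = 2 × 0.3122 = 0.6245 mol.
Cells in series carry the same charge, so the same 0.6245 mol of electrons passes through cell 2.
Na⁺ + e⁻ → Na, so n(Na) = 0.6245 / 1 = 0.6245 mol.
m(Na) = 0.6245 × 22.99 = 14.4 g.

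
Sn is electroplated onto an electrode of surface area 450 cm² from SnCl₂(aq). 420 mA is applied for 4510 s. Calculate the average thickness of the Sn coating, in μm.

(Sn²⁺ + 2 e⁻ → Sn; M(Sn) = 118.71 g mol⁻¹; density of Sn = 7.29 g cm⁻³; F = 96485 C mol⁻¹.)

Q = I·t = 0.4200 × 4510.0 = 1894 C; n(e⁻) = 0.01963 mol.
n(Sn) = n(e⁻)/2 = 0.009816 mol, so m = 0.009816 × 118.71 = 1.165 g.
Volume = m/ρ = 1.165 / 7.29 = 0.1598 cm³.
Thickness = V/A = 0.1598 / 450 = 3.55 × 10⁻⁴ cm = 3.55 μm.

3.55 μm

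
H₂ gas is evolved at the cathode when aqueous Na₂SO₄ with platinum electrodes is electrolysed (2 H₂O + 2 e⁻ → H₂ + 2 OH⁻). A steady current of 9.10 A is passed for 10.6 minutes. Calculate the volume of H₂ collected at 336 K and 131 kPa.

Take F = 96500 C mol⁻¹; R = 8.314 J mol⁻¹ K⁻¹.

Q = I·t = 9.100 A × 636.00 s = 5788 C.
n(e⁻) = Q/F = 5788 / 96500 = 0.05998 mol.
2 electrons are transferred per H₂ molecule, so n(H₂) = 0.05998 / 2 = 0.02999 mol.
V = nRT/P = (0.02999 × 8.314 × 336) / (131 × 10³ Pa) = 6.39 × 10⁻⁴ m³ = 0.639 L.

0.639 L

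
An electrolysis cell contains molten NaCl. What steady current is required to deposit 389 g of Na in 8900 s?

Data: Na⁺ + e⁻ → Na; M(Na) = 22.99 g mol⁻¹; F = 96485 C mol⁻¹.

183 A

n(Na) = 389 / 22.99 = 16.92 mol.
n(e⁻) = 1 × 16.92 = 16.92 mol.
Q = n(e⁻)·F = 16.92 × 96485 = 1633000 C.
I = Q/t = 1633000 / 8900.0 s = 183 A.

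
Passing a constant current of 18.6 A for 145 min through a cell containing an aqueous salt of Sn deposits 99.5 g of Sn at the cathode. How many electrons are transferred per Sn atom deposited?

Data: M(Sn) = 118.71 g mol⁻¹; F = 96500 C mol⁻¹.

Q = I·t = 18.60 A × 8700.0 s = 161800 C, so n(e⁻) = 161800/96500 = 1.677 mol.
n(Sn) deposited = 99.5 / 118.71 = 0.8382 mol.
Electrons per atom = n(e⁻)/n(Sn) = 1.677 / 0.8382 = 2.00 ≈ 2, so the ion is Sn²⁺.

2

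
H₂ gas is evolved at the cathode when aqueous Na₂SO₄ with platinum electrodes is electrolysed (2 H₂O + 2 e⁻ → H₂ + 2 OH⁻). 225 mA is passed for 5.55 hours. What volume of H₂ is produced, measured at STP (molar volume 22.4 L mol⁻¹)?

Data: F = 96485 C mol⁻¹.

Q = I·t = 0.2250 A × 19980 s = 4496 C.
n(e⁻) = Q/F = 4496 / 96485 = 0.04659 mol.
2 electrons are transferred per H₂ molecule, so n(H₂) = 0.04659 / 2 = 0.02330 mol.
V = n × V_m = 0.02330 × 22.4 = 0.522 L.

0.522 L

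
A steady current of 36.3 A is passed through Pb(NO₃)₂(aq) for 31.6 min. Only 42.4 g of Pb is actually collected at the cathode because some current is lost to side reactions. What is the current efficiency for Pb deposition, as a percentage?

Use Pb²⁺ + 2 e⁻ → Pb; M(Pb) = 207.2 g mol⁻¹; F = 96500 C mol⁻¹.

Q = I·t = 36.30 × 1896.0 = 68820 C; n(e⁻) = 68820/96500 = 0.7132 mol.
Theoretical n(Pb) = n(e⁻)/2 = 0.3566 mol, i.e. m_theo = 0.3566 × 207.2 = 73.89 g.
Efficiency = m_actual / m_theo = 42.4 / 73.89 = 57.4 %.

57.4 %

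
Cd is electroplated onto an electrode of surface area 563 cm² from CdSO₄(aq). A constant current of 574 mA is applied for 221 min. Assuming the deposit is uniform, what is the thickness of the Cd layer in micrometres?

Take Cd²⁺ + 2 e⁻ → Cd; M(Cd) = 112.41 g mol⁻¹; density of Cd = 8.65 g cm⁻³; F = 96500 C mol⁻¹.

9.10 μm

Q = I·t = 0.5740 × 13260 = 7611 C; n(e⁻) = 0.07887 mol.
n(Cd) = n(e⁻)/2 = 0.03944 mol, so m = 0.03944 × 112.41 = 4.433 g.
Volume = m/ρ = 4.433 / 8.65 = 0.5125 cm³.
Thickness = V/A = 0.5125 / 563 = 9.10 × 10⁻⁴ cm = 9.10 μm.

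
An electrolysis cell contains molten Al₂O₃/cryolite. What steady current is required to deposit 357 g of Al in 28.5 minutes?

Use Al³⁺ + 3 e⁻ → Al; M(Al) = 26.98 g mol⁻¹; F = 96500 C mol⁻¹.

2240 A

n(Al) = 357 / 26.98 = 13.23 mol.
n(e⁻) = 3 × 13.23 = 39.70 mol.
Q = n(e⁻)·F = 39.70 × 96500 = 3831000 C.
I = Q/t = 3831000 / 1710.0 s = 2240 A.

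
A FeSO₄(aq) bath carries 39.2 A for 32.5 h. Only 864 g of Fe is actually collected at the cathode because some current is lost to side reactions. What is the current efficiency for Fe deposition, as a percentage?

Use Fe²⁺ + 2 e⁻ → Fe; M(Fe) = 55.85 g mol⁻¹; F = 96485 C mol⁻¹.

65.1 %

Q = I·t = 39.20 × 117000 = 4586000 C; n(e⁻) = 4586000/96485 = 47.53 mol.
Theoretical n(Fe) = n(e⁻)/2 = 23.77 mol, i.e. m_theo = 23.77 × 55.85 = 1327 g.
Efficiency = m_actual / m_theo = 864 / 1327 = 65.1 %.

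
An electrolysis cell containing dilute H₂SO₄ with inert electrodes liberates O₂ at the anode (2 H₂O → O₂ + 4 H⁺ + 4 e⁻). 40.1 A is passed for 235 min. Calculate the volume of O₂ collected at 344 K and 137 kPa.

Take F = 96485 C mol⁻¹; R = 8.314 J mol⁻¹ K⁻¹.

Q = I·t = 40.10 A × 14100 s = 565400 C.
n(e⁻) = Q/F = 565400 / 96485 = 5.860 mol.
4 electrons are transferred per O₂ molecule, so n(O₂) = 5.860 / 4 = 1.465 mol.
V = nRT/P = (1.465 × 8.314 × 344) / (137 × 10³ Pa) = 0.0306 m³ = 30.6 L.

30.6 L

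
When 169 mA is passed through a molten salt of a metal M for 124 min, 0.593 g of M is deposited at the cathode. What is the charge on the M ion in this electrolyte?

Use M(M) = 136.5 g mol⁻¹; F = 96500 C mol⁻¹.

Q = I·t = 0.1690 A × 7440.0 s = 1257 C, so n(e⁻) = 1257/96500 = 0.01303 mol.
n(M) deposited = 0.593 / 136.5 = 0.004344 mol.
Electrons per atom = n(e⁻)/n(M) = 0.01303 / 0.004344 = 3.00 ≈ 3, so the ion is M³⁺.

+3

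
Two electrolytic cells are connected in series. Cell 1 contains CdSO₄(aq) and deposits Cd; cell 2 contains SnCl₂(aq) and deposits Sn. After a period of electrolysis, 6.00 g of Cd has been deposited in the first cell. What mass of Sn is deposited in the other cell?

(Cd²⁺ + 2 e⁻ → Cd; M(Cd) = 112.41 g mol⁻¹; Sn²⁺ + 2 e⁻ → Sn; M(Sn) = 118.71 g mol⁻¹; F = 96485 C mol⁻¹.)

n(Cd) = 6.00 / 112.41 = 0.05338 mol.
Since Cd²⁺ + 2 e⁻ → Cd, n(e⁻) passed = 2 × 0.05338 = 0.1068 mol.
Cells in series carry the same charge, so the same 0.1068 mol of electrons passes through cell 2.
Sn²⁺ + 2 e⁻ → Sn, so n(Sn) = 0.1068 / 2 = 0.05338 mol.
m(Sn) = 0.05338 × 118.71 = 6.34 g.

6.34 g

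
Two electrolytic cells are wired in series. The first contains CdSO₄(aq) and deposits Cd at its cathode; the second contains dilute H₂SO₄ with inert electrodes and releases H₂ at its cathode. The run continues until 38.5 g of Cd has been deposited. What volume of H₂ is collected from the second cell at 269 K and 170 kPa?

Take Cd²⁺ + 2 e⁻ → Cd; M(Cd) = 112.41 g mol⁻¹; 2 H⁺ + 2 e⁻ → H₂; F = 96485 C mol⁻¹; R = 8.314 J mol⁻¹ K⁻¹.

n(Cd) = 38.5 / 112.41 = 0.3425 mol, so n(e⁻) = 2 × 0.3425 = 0.6850 mol.
The cells are in series, so the same 0.6850 mol of electrons passes through the second cell.
2 H⁺ + 2 e⁻ → H₂ — 2 mol e⁻ per mol H₂, so n(H₂) = 0.6850/2 = 0.3425 mol.
V = nRT/P = (0.3425 × 8.314 × 269) / (170 × 10³) = 0.00451 m³ = 4.51 L.

4.51 L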